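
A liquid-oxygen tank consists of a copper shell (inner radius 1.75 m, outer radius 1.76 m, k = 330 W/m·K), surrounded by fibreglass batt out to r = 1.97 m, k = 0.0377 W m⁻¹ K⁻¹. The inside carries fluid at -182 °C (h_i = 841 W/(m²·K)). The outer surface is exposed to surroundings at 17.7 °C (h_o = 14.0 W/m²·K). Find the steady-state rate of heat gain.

Treat each layer as a resistance in series:
  R_conv,in = 1/(4πr²h) = 1/(4π·1.75²·841) = 3.090×10^-5 K/W
  R_copper = (1/1.75 − 1/1.76)/(4πk) = 0.003247/(4π·330) = 7.829×10^-7 K/W
  R_fibreglass batt = (1/1.76 − 1/1.97)/(4πk) = 0.06057/(4π·0.0377) = 0.1278 K/W
  R_conv,out = 1/(4πr²h) = 1/(4π·1.97²·14.0) = 0.001465 K/W
ΣR = 3.090×10^-5 + 7.829×10^-7 + 0.1278 + 0.001465 = 0.1293 K/W
Q = ΔT/ΣR = (-182 °C − 17.7 °C)/0.1293 = -1540 W
(Negative Q ⇒ heat flows inward; heat gain = 1540 W.)

Q = 1540 W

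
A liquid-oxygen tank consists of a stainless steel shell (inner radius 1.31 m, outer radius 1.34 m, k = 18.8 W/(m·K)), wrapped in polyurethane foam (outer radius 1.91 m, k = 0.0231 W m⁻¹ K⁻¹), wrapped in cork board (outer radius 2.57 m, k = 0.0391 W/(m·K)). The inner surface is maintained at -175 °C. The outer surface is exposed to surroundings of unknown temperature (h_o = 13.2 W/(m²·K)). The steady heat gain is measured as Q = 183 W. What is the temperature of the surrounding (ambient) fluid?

Sum the resistances:
  R_stainless steel = (1/1.31 − 1/1.34)/(4πk) = 0.01709/(4π·18.8) = 7.234×10^-5 K/W
  R_polyurethane foam = (1/1.34 − 1/1.91)/(4πk) = 0.2227/(4π·0.0231) = 0.7672 K/W
  R_cork board = (1/1.91 − 1/2.57)/(4πk) = 0.1345/(4π·0.0391) = 0.2736 K/W
  R_conv,out = 1/(4πr²h) = 1/(4π·2.57²·13.2) = 9.127×10^-4 K/W
ΣR = 1.042 K/W
ΔT = Q·ΣR = 183 × 1.042 = 190.7 K
Heat flows inward, so T_out = T_in + ΔT = -175 + 190.7 = 15.7 °C

T_out = 15.7 °C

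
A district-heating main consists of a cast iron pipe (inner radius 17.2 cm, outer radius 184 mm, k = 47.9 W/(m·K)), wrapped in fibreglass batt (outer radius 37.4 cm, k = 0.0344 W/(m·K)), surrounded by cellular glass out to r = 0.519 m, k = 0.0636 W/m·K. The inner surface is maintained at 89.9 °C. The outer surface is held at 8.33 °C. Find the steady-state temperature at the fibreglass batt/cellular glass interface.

Treat each layer as a resistance in series:
  R'_cast iron = ln(0.184/0.172)/(2πk) = 0.06744/(2π·47.9) = 2.241×10^-4 m·K/W
  R'_fibreglass batt = ln(0.374/0.184)/(2πk) = 0.7093/(2π·0.0344) = 3.282 m·K/W
  R'_cellular glass = ln(0.519/0.374)/(2πk) = 0.3276/(2π·0.0636) = 0.8199 m·K/W
ΣR = 2.241×10^-4 + 3.282 + 0.8199 = 4.102 m·K/W
Q' = ΔT/ΣR = (89.9 °C − 8.33 °C)/4.102 = 19.89 W/m
From the inner boundary to the fibreglass batt/cellular glass interface, ΣR_partial = 3.282 m·K/W.
T_interface = T_in − Q'·ΣR_partial = 89.9 °C − (19.89)(3.282) = 24.6 °C

T = 24.6 °C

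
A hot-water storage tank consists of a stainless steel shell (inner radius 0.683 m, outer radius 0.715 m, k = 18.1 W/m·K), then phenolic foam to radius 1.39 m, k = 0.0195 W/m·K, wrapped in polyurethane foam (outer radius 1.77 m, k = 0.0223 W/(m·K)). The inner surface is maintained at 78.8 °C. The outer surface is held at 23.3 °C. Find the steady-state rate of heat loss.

Series thermal resistances, inner to outer:
  R_stainless steel = (1/0.683 − 1/0.715)/(4πk) = 0.06553/(4π·18.1) = 2.881×10^-4 K/W
  R_phenolic foam = (1/0.715 − 1/1.39)/(4πk) = 0.6792/(4π·0.0195) = 2.772 K/W
  R_polyurethane foam = (1/1.39 − 1/1.77)/(4πk) = 0.1545/(4π·0.0223) = 0.5512 K/W
ΣR = 2.881×10^-4 + 2.772 + 0.5512 = 3.323 K/W
Q = ΔT/ΣR = (78.8 °C − 23.3 °C)/3.323 = 16.7 W

Q = 16.7 W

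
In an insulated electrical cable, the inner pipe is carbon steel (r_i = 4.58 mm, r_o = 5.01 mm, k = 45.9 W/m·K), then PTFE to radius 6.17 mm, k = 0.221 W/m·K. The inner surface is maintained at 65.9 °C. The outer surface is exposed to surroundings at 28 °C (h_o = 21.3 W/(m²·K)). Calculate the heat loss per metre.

Series thermal resistances, inner to outer:
  R'_carbon steel = ln(0.00501/0.00458)/(2πk) = 0.08974/(2π·45.9) = 3.112×10^-4 m·K/W
  R'_PTFE = ln(0.00617/0.00501)/(2πk) = 0.2083/(2π·0.221) = 0.1500 m·K/W
  R'_conv,out = 1/(2πr h) = 1/(2π·0.00617·21.3) = 1.211 m·K/W
ΣR = 3.112×10^-4 + 0.1500 + 1.211 = 1.361 m·K/W
Q' = ΔT/ΣR = (65.9 °C − 28 °C)/1.361 = 27.8 W/m

Q' = 27.8 W/m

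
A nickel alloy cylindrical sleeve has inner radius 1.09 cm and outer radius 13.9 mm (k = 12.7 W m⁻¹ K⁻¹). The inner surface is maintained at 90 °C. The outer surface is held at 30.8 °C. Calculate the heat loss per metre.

Q' = 19400 W/m

Q' = 2πk·ΔT/ln(r₂/r₁) = 2π × 12.7 × 59.2 / ln(0.0139/0.0109) = 19400 W/m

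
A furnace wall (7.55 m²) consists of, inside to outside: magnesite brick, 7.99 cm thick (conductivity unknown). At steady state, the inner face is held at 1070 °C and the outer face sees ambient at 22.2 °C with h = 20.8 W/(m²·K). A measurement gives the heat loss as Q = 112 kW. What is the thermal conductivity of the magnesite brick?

ΣR = ΔT/Q = |1070 − 22.2|/1.12×10^5 = 0.009355 K/W
Known resistances:
  R_conv,out = 1/(hA) = 1/(20.8·7.55) = 0.006368 K/W
R_magnesite brick = ΣR − ΣR_known = 0.009355 − 0.006368 = 0.002987 K/W
L/(kA) = 0.002987 ⇒ k = 0.0799/(0.002987·7.55) = 3.54 W/m·K

k = 3.54 W/m·K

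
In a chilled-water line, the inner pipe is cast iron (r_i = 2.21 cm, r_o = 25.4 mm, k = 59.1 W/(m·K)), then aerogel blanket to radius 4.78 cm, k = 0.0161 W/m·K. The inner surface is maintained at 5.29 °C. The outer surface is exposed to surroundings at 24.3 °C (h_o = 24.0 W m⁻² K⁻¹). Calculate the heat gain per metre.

Q' = 2.98 W/m

Series thermal resistances, inner to outer:
  R'_cast iron = ln(0.0254/0.0221)/(2πk) = 0.1392/(2π·59.1) = 3.748×10^-4 m·K/W
  R'_aerogel blanket = ln(0.0478/0.0254)/(2πk) = 0.6323/(2π·0.0161) = 6.250 m·K/W
  R'_conv,out = 1/(2πr h) = 1/(2π·0.0478·24.0) = 0.1387 m·K/W
ΣR = 3.748×10^-4 + 6.250 + 0.1387 = 6.389 m·K/W
Q' = ΔT/ΣR = (5.29 °C − 24.3 °C)/6.389 = -2.98 W/m
(Negative Q' ⇒ heat flows inward; heat gain = 2.98 W/m.)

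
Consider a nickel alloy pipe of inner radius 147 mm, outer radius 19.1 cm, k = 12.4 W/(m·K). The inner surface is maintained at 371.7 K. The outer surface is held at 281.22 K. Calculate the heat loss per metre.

Q' = 26900 W/m

Q' = 2πk·ΔT/ln(r₂/r₁) = 2π × 12.4 × 90.48 / ln(0.191/0.147) = 26900 W/m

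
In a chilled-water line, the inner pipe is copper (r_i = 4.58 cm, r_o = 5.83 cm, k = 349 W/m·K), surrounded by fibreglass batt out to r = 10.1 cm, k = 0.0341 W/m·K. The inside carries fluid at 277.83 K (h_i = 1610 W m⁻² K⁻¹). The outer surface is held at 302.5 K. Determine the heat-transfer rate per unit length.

Q' = 9.61 W/m

Resistance network (inner→outer):
  R'_conv,in = 1/(2πr h) = 1/(2π·0.0458·1610) = 0.002158 m·K/W
  R'_copper = ln(0.0583/0.0458)/(2πk) = 0.2413/(2π·349) = 1.100×10^-4 m·K/W
  R'_fibreglass batt = ln(0.101/0.0583)/(2πk) = 0.5495/(2π·0.0341) = 2.565 m·K/W
ΣR = 0.002158 + 1.100×10^-4 + 2.565 = 2.567 m·K/W
Q' = ΔT/ΣR = (277.83 K − 302.5 K)/2.567 = -9.61 W/m
(Negative Q' ⇒ heat flows inward; heat gain = 9.61 W/m.)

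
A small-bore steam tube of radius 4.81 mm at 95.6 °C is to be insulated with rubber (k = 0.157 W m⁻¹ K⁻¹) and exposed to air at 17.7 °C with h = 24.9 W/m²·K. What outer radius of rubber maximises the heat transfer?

r_cr = 0.631 cm

For a cylinder, r_cr = k_ins/h = 0.157/24.9 = 0.00631 m = 0.631 cm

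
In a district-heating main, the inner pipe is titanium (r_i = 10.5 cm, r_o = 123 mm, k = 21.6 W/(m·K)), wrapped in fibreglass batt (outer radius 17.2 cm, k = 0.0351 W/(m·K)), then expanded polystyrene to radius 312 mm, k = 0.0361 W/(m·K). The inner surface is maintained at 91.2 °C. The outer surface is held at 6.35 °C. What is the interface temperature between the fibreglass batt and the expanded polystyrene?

T = 60.1 °C

Treat each layer as a resistance in series:
  R'_titanium = ln(0.123/0.105)/(2πk) = 0.1582/(2π·21.6) = 0.001166 m·K/W
  R'_fibreglass batt = ln(0.172/0.123)/(2πk) = 0.3353/(2π·0.0351) = 1.520 m·K/W
  R'_expanded polystyrene = ln(0.312/0.172)/(2πk) = 0.5955/(2π·0.0361) = 2.625 m·K/W
ΣR = 0.001166 + 1.520 + 2.625 = 4.146 m·K/W
Q' = ΔT/ΣR = (91.2 °C − 6.35 °C)/4.146 = 20.47 W/m
From the inner boundary to the fibreglass batt/expanded polystyrene interface, ΣR_partial = 1.521 m·K/W.
T_interface = T_in − Q'·ΣR_partial = 91.2 °C − (20.47)(1.521) = 60.1 °C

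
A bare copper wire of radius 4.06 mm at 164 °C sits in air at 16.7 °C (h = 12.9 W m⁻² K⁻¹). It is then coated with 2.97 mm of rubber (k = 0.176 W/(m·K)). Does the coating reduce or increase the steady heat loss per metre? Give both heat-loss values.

Critical radius for a cylinder: r_cr = k/h = 0.0136 m = 1.36 cm.
Outer radius after coating: r₂ = 0.00406 + 0.00297 = 0.00703 m.
Since r₁ < r_cr and r₂ ≤ r_cr, the coating moves toward the maximum at r_cr — heat loss rises.
Bare: R = 1/(2πr₁h) = 3.039 m·K/W; Q = 147.3/3.039 = 48.5 W/m.
Coated: R = R_cond + R_conv = 2.251 m·K/W; Q = 147.3/2.251 = 65.4 W/m.

increases: 48.5 → 65.4 W/m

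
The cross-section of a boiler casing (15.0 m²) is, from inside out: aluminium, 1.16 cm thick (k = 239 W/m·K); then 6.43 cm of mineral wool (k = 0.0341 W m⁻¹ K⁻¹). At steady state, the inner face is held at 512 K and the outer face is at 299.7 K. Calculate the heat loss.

Resistance network (inner→outer):
  R_aluminium = L/(kA) = 0.0116/(239·15.0) = 3.236×10^-6 K/W
  R_mineral wool = L/(kA) = 0.0643/(0.0341·15.0) = 0.1257 K/W
ΣR = 3.236×10^-6 + 0.1257 = 0.1257 K/W
Q = ΔT/ΣR = (512 K − 299.7 K)/0.1257 = 1690 W

Q = 1690 W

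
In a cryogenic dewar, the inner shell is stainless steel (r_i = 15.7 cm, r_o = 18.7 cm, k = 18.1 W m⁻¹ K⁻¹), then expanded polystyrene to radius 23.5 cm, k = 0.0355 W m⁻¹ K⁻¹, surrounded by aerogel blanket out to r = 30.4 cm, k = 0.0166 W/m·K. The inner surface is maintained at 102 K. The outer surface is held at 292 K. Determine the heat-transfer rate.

Q = 26.8 W

Treat each layer as a resistance in series:
  R_stainless steel = (1/0.157 − 1/0.187)/(4πk) = 1.022/(4π·18.1) = 0.004493 K/W
  R_expanded polystyrene = (1/0.187 − 1/0.235)/(4πk) = 1.092/(4π·0.0355) = 2.448 K/W
  R_aerogel blanket = (1/0.235 − 1/0.304)/(4πk) = 0.9658/(4π·0.0166) = 4.630 K/W
ΣR = 0.004493 + 2.448 + 4.630 = 7.082 K/W
Q = ΔT/ΣR = (102 K − 292 K)/7.082 = -26.8 W
(Negative Q ⇒ heat flows inward; heat gain = 26.8 W.)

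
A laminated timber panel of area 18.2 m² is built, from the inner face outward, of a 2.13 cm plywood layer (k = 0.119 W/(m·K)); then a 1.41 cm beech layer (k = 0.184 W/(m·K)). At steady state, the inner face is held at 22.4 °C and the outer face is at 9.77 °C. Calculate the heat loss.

Resistance network (inner→outer):
  R_plywood = L/(kA) = 0.0213/(0.119·18.2) = 0.009835 K/W
  R_beech = L/(kA) = 0.0141/(0.184·18.2) = 0.004210 K/W
ΣR = 0.009835 + 0.004210 = 0.01405 K/W
Q = ΔT/ΣR = (22.4 °C − 9.77 °C)/0.01405 = 899 W

Q = 899 W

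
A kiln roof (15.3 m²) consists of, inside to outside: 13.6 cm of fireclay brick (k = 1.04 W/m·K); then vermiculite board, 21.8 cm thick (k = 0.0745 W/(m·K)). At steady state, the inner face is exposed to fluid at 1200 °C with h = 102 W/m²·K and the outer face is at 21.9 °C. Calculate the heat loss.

Treat each layer as a resistance in series:
  R_conv,in = 1/(hA) = 1/(102·15.3) = 6.408×10^-4 K/W
  R_fireclay brick = L/(kA) = 0.136/(1.04·15.3) = 0.008547 K/W
  R_vermiculite board = L/(kA) = 0.218/(0.0745·15.3) = 0.1913 K/W
ΣR = 6.408×10^-4 + 0.008547 + 0.1913 = 0.2005 K/W
Q = ΔT/ΣR = (1200 °C − 21.9 °C)/0.2005 = 5880 W

Q = 5.88 kW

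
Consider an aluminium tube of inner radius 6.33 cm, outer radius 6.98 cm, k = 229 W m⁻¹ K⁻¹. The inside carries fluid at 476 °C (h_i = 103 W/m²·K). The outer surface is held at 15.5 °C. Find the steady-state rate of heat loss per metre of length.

Q' = 18.8 kW/m

Resistance network (inner→outer):
  R'_conv,in = 1/(2πr h) = 1/(2π·0.0633·103) = 0.02441 m·K/W
  R'_aluminium = ln(0.0698/0.0633)/(2πk) = 0.09775/(2π·229) = 6.794×10^-5 m·K/W
ΣR = 0.02441 + 6.794×10^-5 = 0.02448 m·K/W
Q' = ΔT/ΣR = (476 °C − 15.5 °C)/0.02448 = 18800 W/m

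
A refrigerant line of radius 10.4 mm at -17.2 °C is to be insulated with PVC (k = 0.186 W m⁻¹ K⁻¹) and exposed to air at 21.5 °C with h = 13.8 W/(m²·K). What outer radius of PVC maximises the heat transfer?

r_cr = 1.35 cm

For a cylinder, r_cr = k_ins/h = 0.186/13.8 = 0.0135 m = 1.35 cm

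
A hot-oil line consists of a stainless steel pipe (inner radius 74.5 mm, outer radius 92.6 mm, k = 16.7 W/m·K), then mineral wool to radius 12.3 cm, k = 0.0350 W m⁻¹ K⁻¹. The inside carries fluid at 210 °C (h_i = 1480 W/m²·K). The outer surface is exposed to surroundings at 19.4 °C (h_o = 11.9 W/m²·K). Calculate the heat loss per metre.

Series thermal resistances, inner to outer:
  R'_conv,in = 1/(2πr h) = 1/(2π·0.0745·1480) = 0.001443 m·K/W
  R'_stainless steel = ln(0.0926/0.0745)/(2πk) = 0.2175/(2π·16.7) = 0.002073 m·K/W
  R'_mineral wool = ln(0.123/0.0926)/(2πk) = 0.2839/(2π·0.0350) = 1.291 m·K/W
  R'_conv,out = 1/(2πr h) = 1/(2π·0.123·11.9) = 0.1087 m·K/W
ΣR = 0.001443 + 0.002073 + 1.291 + 0.1087 = 1.403 m·K/W
Q' = ΔT/ΣR = (210 °C − 19.4 °C)/1.403 = 136 W/m

Q' = 136 W/m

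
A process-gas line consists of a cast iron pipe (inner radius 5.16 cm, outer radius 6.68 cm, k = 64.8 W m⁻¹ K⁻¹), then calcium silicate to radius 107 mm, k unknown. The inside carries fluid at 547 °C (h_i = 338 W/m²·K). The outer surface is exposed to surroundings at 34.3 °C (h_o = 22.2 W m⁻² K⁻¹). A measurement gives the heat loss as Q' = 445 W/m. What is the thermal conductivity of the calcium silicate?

ΣR = ΔT/Q' = |547 − 34.3|/445 = 1.152 m·K/W
Known resistances:
  R'_conv,in = 1/(2πr h) = 1/(2π·0.0516·338) = 0.009125 m·K/W
  R'_cast iron = ln(0.0668/0.0516)/(2πk) = 0.2582/(2π·64.8) = 6.341×10^-4 m·K/W
  R'_conv,out = 1/(2πr h) = 1/(2π·0.107·22.2) = 0.06700 m·K/W
R_calcium silicate = ΣR − ΣR_known = 1.152 − 0.07676 = 1.075 m·K/W
ln(r₂/r₁)/(2πk) = 1.075 ⇒ k = 0.4711/(2π·1.075) = 0.0697 W/m·K

k = 0.0697 W/m·K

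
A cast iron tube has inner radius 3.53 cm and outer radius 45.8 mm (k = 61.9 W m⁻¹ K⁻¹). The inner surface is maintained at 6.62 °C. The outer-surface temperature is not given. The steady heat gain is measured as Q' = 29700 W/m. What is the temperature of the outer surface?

T_out = 26.5 °C

Sum the resistances:
  R'_cast iron = ln(0.0458/0.0353)/(2πk) = 0.2604/(2π·61.9) = 6.695×10^-4 m·K/W
ΣR = 6.695×10^-4 m·K/W
ΔT = Q'·ΣR = 29700 × 6.695×10^-4 = 19.88 K
Heat flows inward, so T_out = T_in + ΔT = 6.62 + 19.88 = 26.5 °C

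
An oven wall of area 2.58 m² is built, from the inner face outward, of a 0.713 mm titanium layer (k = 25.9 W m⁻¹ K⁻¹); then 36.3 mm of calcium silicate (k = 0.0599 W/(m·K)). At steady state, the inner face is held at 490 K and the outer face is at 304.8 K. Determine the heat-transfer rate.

Series thermal resistances, inner to outer:
  R_titanium = L/(kA) = 7.13×10^-4/(25.9·2.58) = 1.067×10^-5 K/W
  R_calcium silicate = L/(kA) = 0.0363/(0.0599·2.58) = 0.2349 K/W
ΣR = 1.067×10^-5 + 0.2349 = 0.2349 K/W
Q = ΔT/ΣR = (490 K − 304.8 K)/0.2349 = 788 W

Q = 788 W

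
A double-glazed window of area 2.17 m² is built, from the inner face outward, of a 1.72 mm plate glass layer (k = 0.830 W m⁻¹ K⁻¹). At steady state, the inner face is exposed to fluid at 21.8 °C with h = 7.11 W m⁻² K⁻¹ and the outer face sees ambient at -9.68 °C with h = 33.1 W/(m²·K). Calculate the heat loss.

Resistance network (inner→outer):
  R_conv,in = 1/(hA) = 1/(7.11·2.17) = 0.06481 K/W
  R_plate glass = L/(kA) = 0.00172/(0.830·2.17) = 9.550×10^-4 K/W
  R_conv,out = 1/(hA) = 1/(33.1·2.17) = 0.01392 K/W
ΣR = 0.06481 + 9.550×10^-4 + 0.01392 = 0.07969 K/W
Q = ΔT/ΣR = (21.8 °C − -9.68 °C)/0.07969 = 395 W

Q = 395 W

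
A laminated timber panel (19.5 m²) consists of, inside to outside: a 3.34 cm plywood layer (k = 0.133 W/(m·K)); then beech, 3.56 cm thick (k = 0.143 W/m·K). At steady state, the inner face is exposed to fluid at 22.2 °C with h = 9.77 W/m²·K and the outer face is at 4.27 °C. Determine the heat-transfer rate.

Treat each layer as a resistance in series:
  R_conv,in = 1/(hA) = 1/(9.77·19.5) = 0.005249 K/W
  R_plywood = L/(kA) = 0.0334/(0.133·19.5) = 0.01288 K/W
  R_beech = L/(kA) = 0.0356/(0.143·19.5) = 0.01277 K/W
ΣR = 0.005249 + 0.01288 + 0.01277 = 0.03090 K/W
Q = ΔT/ΣR = (22.2 °C − 4.27 °C)/0.03090 = 580 W

Q = 580 W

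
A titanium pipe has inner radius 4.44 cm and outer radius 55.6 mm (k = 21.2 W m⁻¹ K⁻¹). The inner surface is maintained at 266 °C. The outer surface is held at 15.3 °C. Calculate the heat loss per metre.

Q' = 2πk·ΔT/ln(r₂/r₁) = 2π × 21.2 × 250.7 / ln(0.0556/0.0444) = 1.48×10^5 W/m

Q' = 148 kW/m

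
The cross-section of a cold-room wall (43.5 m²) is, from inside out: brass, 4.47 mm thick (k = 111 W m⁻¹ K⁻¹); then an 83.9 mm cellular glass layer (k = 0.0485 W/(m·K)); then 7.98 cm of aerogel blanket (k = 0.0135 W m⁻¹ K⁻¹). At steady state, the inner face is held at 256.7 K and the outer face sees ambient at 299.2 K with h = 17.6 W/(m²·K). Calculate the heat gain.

Treat each layer as a resistance in series:
  R_brass = L/(kA) = 0.00447/(111·43.5) = 9.258×10^-7 K/W
  R_cellular glass = L/(kA) = 0.0839/(0.0485·43.5) = 0.03977 K/W
  R_aerogel blanket = L/(kA) = 0.0798/(0.0135·43.5) = 0.1359 K/W
  R_conv,out = 1/(hA) = 1/(17.6·43.5) = 0.001306 K/W
ΣR = 9.258×10^-7 + 0.03977 + 0.1359 + 0.001306 = 0.1770 K/W
Q = ΔT/ΣR = (256.7 K − 299.2 K)/0.1770 = -240 W
(Negative Q ⇒ heat flows inward; heat gain = 240 W.)

Q = 240 W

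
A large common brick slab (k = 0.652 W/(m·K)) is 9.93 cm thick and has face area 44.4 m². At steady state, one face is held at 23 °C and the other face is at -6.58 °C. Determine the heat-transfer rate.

Q = 8620 W

Q = kA·ΔT/L = 0.652 × 44.4 × |23 °C − -6.58 °C| / 0.0993 = 8620 W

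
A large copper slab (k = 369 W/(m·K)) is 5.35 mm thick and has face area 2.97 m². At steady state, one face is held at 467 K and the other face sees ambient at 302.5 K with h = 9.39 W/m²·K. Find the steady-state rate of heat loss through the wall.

Q = 4590 W

Series thermal resistances, inner to outer:
  R_copper = L/(kA) = 0.00535/(369·2.97) = 4.882×10^-6 K/W
  R_conv,out = 1/(hA) = 1/(9.39·2.97) = 0.03586 K/W
ΣR = 4.882×10^-6 + 0.03586 = 0.03586 K/W
Q = ΔT/ΣR = (467 K − 302.5 K)/0.03586 = 4590 W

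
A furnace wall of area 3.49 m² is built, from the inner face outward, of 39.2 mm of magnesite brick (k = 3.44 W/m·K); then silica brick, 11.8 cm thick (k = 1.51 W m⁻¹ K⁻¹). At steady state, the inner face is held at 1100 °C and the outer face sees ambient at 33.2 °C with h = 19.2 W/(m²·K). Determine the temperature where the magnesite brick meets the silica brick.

T = 1014 °C

Series thermal resistances, inner to outer:
  R_magnesite brick = L/(kA) = 0.0392/(3.44·3.49) = 0.003265 K/W
  R_silica brick = L/(kA) = 0.118/(1.51·3.49) = 0.02239 K/W
  R_conv,out = 1/(hA) = 1/(19.2·3.49) = 0.01492 K/W
ΣR = 0.003265 + 0.02239 + 0.01492 = 0.04057 K/W
Q = ΔT/ΣR = (1100 °C − 33.2 °C)/0.04057 = 26300 W
From the inner boundary to the magnesite brick/silica brick interface, ΣR_partial = 0.003265 K/W.
T_interface = T_in − Q·ΣR_partial = 1100 °C − (26300)(0.003265) = 1014 °C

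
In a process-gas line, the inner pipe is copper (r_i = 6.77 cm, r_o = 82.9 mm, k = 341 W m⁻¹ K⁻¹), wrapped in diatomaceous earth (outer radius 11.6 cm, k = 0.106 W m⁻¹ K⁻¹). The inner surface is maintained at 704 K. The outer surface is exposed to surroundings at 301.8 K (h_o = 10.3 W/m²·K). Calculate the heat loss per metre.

Treat each layer as a resistance in series:
  R'_copper = ln(0.0829/0.0677)/(2πk) = 0.2025/(2π·341) = 9.454×10^-5 m·K/W
  R'_diatomaceous earth = ln(0.116/0.0829)/(2πk) = 0.3360/(2π·0.106) = 0.5044 m·K/W
  R'_conv,out = 1/(2πr h) = 1/(2π·0.116·10.3) = 0.1332 m·K/W
ΣR = 9.454×10^-5 + 0.5044 + 0.1332 = 0.6377 m·K/W
Q' = ΔT/ΣR = (704 K − 301.8 K)/0.6377 = 631 W/m

Q' = 631 W/m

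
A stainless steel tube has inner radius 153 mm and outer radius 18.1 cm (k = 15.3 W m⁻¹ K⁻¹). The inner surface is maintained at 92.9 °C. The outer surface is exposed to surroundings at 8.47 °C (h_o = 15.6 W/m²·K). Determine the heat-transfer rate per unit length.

Q' = 1450 W/m

Series thermal resistances, inner to outer:
  R'_stainless steel = ln(0.181/0.153)/(2πk) = 0.1681/(2π·15.3) = 0.001748 m·K/W
  R'_conv,out = 1/(2πr h) = 1/(2π·0.181·15.6) = 0.05637 m·K/W
ΣR = 0.001748 + 0.05637 = 0.05812 m·K/W
Q' = ΔT/ΣR = (92.9 °C − 8.47 °C)/0.05812 = 1450 W/m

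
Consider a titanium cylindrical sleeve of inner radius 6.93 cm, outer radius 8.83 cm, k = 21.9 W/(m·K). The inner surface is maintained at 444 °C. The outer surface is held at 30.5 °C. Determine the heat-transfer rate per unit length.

Q' = 2πk·ΔT/ln(r₂/r₁) = 2π × 21.9 × 413.5 / ln(0.0883/0.0693) = 2.35×10^5 W/m

Q' = 235 kW/m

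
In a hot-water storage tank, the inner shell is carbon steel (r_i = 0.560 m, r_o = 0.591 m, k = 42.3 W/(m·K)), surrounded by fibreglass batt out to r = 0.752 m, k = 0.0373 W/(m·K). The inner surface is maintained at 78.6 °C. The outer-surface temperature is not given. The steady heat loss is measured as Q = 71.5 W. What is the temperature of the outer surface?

Sum the resistances:
  R_carbon steel = (1/0.560 − 1/0.591)/(4πk) = 0.09367/(4π·42.3) = 1.762×10^-4 K/W
  R_fibreglass batt = (1/0.591 − 1/0.752)/(4πk) = 0.3623/(4π·0.0373) = 0.7729 K/W
ΣR = 0.7730 K/W
ΔT = Q·ΣR = 71.5 × 0.7730 = 55.27 K
Heat flows outward, so T_out = T_in − ΔT = 78.6 − 55.27 = 23.3 °C

T_out = 23.3 °C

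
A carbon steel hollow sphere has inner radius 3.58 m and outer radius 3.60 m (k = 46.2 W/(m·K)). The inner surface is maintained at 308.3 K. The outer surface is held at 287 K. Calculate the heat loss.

Q = 4πk·ΔT/(1/r₁ − 1/r₂) = 4π × 46.2 × 21.3 / (1/3.58 − 1/3.60) = 7.97×10^6 W

Q = 7.97×10^6 W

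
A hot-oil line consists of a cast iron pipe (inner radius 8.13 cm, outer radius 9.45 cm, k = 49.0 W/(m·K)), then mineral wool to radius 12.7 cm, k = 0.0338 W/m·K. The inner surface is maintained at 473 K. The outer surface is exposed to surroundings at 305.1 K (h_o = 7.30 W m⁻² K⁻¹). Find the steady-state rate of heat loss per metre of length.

Treat each layer as a resistance in series:
  R'_cast iron = ln(0.0945/0.0813)/(2πk) = 0.1505/(2π·49.0) = 4.887×10^-4 m·K/W
  R'_mineral wool = ln(0.127/0.0945)/(2πk) = 0.2956/(2π·0.0338) = 1.392 m·K/W
  R'_conv,out = 1/(2πr h) = 1/(2π·0.127·7.30) = 0.1717 m·K/W
ΣR = 4.887×10^-4 + 1.392 + 0.1717 = 1.564 m·K/W
Q' = ΔT/ΣR = (473 K − 305.1 K)/1.564 = 107 W/m

Q' = 107 W/m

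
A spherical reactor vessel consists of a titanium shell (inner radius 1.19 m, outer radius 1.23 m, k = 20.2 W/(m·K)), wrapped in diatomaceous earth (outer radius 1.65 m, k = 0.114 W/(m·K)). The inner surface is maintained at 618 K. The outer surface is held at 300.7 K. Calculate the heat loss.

Treat each layer as a resistance in series:
  R_titanium = (1/1.19 − 1/1.23)/(4πk) = 0.02733/(4π·20.2) = 1.077×10^-4 K/W
  R_diatomaceous earth = (1/1.23 − 1/1.65)/(4πk) = 0.2069/(4π·0.114) = 0.1445 K/W
ΣR = 1.077×10^-4 + 0.1445 = 0.1446 K/W
Q = ΔT/ΣR = (618 K − 300.7 K)/0.1446 = 2190 W

Q = 2.19 kW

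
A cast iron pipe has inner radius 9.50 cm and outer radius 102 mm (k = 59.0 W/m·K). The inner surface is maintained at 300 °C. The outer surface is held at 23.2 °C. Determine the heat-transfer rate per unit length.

Q' = 2πk·ΔT/ln(r₂/r₁) = 2π × 59.0 × 276.8 / ln(0.102/0.0950) = 1.44×10^6 W/m

Q' = 1440 kW/m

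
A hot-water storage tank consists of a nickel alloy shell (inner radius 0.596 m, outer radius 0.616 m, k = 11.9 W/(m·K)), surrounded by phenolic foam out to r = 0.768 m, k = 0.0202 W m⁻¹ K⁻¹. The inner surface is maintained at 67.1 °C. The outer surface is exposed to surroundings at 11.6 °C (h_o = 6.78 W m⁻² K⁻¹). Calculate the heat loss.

Series thermal resistances, inner to outer:
  R_nickel alloy = (1/0.596 − 1/0.616)/(4πk) = 0.05448/(4π·11.9) = 3.643×10^-4 K/W
  R_phenolic foam = (1/0.616 − 1/0.768)/(4πk) = 0.3213/(4π·0.0202) = 1.266 K/W
  R_conv,out = 1/(4πr²h) = 1/(4π·0.768²·6.78) = 0.01990 K/W
ΣR = 3.643×10^-4 + 1.266 + 0.01990 = 1.286 K/W
Q = ΔT/ΣR = (67.1 °C − 11.6 °C)/1.286 = 43.2 W

Q = 43.2 W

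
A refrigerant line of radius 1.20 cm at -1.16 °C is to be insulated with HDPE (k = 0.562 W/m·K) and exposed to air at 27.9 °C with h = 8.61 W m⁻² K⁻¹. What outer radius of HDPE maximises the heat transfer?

For a cylinder, r_cr = k_ins/h = 0.562/8.61 = 0.0653 m = 6.53 cm

r_cr = 6.53 cm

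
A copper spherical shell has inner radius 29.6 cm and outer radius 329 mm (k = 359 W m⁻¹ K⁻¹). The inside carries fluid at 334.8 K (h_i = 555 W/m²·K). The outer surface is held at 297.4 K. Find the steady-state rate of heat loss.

Treat each layer as a resistance in series:
  R_conv,in = 1/(4πr²h) = 1/(4π·0.296²·555) = 0.001636 K/W
  R_copper = (1/0.296 − 1/0.329)/(4πk) = 0.3389/(4π·359) = 7.511×10^-5 K/W
ΣR = 0.001636 + 7.511×10^-5 = 0.001711 K/W
Q = ΔT/ΣR = (334.8 K − 297.4 K)/0.001711 = 21900 W

Q = 21900 W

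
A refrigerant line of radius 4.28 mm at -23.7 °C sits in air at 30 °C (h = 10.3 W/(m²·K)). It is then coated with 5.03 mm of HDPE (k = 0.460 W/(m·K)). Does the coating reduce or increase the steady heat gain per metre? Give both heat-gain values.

increases: 14.9 → 27.8 W/m

Critical radius for a cylinder: r_cr = k/h = 0.0447 m = 4.47 cm.
Outer radius after coating: r₂ = 0.00428 + 0.00503 = 0.00931 m.
Since r₁ < r_cr and r₂ ≤ r_cr, the coating moves toward the maximum at r_cr — heat gain rises.
Bare: R = 1/(2πr₁h) = 3.610 m·K/W; Q = 53.7/3.610 = 14.9 W/m.
Coated: R = R_cond + R_conv = 1.929 m·K/W; Q = 53.7/1.929 = 27.8 W/m.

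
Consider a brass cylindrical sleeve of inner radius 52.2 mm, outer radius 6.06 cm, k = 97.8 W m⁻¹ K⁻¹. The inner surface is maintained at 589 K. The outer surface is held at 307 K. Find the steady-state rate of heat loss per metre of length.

Q' = 1160 kW/m

Q' = 2πk·ΔT/ln(r₂/r₁) = 2π × 97.8 × 282 / ln(0.0606/0.0522) = 1.16×10^6 W/m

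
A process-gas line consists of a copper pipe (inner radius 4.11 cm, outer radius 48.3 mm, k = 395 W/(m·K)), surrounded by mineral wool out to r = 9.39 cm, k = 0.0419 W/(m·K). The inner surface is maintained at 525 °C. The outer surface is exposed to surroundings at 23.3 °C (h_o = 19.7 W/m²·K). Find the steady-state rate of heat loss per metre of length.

Q' = 192 W/m

Resistance network (inner→outer):
  R'_copper = ln(0.0483/0.0411)/(2πk) = 0.1614/(2π·395) = 6.504×10^-5 m·K/W
  R'_mineral wool = ln(0.0939/0.0483)/(2πk) = 0.6648/(2π·0.0419) = 2.525 m·K/W
  R'_conv,out = 1/(2πr h) = 1/(2π·0.0939·19.7) = 0.08604 m·K/W
ΣR = 6.504×10^-5 + 2.525 + 0.08604 = 2.611 m·K/W
Q' = ΔT/ΣR = (525 °C − 23.3 °C)/2.611 = 192 W/m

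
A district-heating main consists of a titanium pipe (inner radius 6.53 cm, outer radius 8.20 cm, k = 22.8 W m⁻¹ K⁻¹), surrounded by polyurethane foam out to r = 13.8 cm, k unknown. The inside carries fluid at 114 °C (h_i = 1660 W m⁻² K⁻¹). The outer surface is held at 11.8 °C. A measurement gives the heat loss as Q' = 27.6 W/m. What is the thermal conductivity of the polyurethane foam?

k = 0.0224 W/m·K

ΣR = ΔT/Q' = |114 − 11.8|/27.6 = 3.703 m·K/W
Known resistances:
  R'_conv,in = 1/(2πr h) = 1/(2π·0.0653·1660) = 0.001468 m·K/W
  R'_titanium = ln(0.0820/0.0653)/(2πk) = 0.2277/(2π·22.8) = 0.001590 m·K/W
R_polyurethane foam = ΣR − ΣR_known = 3.703 − 0.003058 = 3.700 m·K/W
ln(r₂/r₁)/(2πk) = 3.700 ⇒ k = 0.5205/(2π·3.700) = 0.0224 W/m·K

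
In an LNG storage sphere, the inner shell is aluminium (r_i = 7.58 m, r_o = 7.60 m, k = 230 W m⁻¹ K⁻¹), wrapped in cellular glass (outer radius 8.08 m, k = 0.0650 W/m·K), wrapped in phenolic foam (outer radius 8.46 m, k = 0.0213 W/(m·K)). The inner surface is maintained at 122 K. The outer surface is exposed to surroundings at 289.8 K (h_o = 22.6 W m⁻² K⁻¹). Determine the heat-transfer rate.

Q = 5520 W

Series thermal resistances, inner to outer:
  R_aluminium = (1/7.58 − 1/7.60)/(4πk) = 3.472×10^-4/(4π·230) = 1.201×10^-7 K/W
  R_cellular glass = (1/7.60 − 1/8.08)/(4πk) = 0.007817/(4π·0.0650) = 0.009570 K/W
  R_phenolic foam = (1/8.08 − 1/8.46)/(4πk) = 0.005559/(4π·0.0213) = 0.02077 K/W
  R_conv,out = 1/(4πr²h) = 1/(4π·8.46²·22.6) = 4.920×10^-5 K/W
ΣR = 1.201×10^-7 + 0.009570 + 0.02077 + 4.920×10^-5 = 0.03039 K/W
Q = ΔT/ΣR = (122 K − 289.8 K)/0.03039 = -5520 W
(Negative Q ⇒ heat flows inward; heat gain = 5520 W.)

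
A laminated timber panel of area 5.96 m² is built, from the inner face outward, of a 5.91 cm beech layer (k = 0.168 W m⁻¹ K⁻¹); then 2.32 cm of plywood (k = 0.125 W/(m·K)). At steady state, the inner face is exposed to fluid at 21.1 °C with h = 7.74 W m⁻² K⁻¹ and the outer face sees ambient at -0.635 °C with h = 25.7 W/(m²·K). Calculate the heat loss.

Resistance network (inner→outer):
  R_conv,in = 1/(hA) = 1/(7.74·5.96) = 0.02168 K/W
  R_beech = L/(kA) = 0.0591/(0.168·5.96) = 0.05902 K/W
  R_plywood = L/(kA) = 0.0232/(0.125·5.96) = 0.03114 K/W
  R_conv,out = 1/(hA) = 1/(25.7·5.96) = 0.006529 K/W
ΣR = 0.02168 + 0.05902 + 0.03114 + 0.006529 = 0.1184 K/W
Q = ΔT/ΣR = (21.1 °C − -0.635 °C)/0.1184 = 184 W

Q = 184 W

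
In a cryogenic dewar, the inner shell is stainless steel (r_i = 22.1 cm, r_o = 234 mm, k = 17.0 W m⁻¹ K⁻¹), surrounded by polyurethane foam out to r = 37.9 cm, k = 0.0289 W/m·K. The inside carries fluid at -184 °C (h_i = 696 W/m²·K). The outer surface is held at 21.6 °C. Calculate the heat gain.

Treat each layer as a resistance in series:
  R_conv,in = 1/(4πr²h) = 1/(4π·0.221²·696) = 0.002341 K/W
  R_stainless steel = (1/0.221 − 1/0.234)/(4πk) = 0.2514/(4π·17.0) = 0.001177 K/W
  R_polyurethane foam = (1/0.234 − 1/0.379)/(4πk) = 1.635/(4π·0.0289) = 4.502 K/W
ΣR = 0.002341 + 0.001177 + 4.502 = 4.506 K/W
Q = ΔT/ΣR = (-184 °C − 21.6 °C)/4.506 = -45.6 W
(Negative Q ⇒ heat flows inward; heat gain = 45.6 W.)

Q = 45.6 W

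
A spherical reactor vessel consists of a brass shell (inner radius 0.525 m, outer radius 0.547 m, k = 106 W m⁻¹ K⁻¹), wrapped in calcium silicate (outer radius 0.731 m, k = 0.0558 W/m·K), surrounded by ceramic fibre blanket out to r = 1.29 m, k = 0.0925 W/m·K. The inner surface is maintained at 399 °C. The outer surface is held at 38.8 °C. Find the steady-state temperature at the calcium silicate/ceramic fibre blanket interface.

Series thermal resistances, inner to outer:
  R_brass = (1/0.525 − 1/0.547)/(4πk) = 0.07661/(4π·106) = 5.751×10^-5 K/W
  R_calcium silicate = (1/0.547 − 1/0.731)/(4πk) = 0.4602/(4π·0.0558) = 0.6562 K/W
  R_ceramic fibre blanket = (1/0.731 − 1/1.29)/(4πk) = 0.5928/(4π·0.0925) = 0.5100 K/W
ΣR = 5.751×10^-5 + 0.6562 + 0.5100 = 1.166 K/W
Q = ΔT/ΣR = (399 °C − 38.8 °C)/1.166 = 308.9 W
From the inner boundary to the calcium silicate/ceramic fibre blanket interface, ΣR_partial = 0.6563 K/W.
T_interface = T_in − Q·ΣR_partial = 399 °C − (308.9)(0.6563) = 196 °C

T = 196 °C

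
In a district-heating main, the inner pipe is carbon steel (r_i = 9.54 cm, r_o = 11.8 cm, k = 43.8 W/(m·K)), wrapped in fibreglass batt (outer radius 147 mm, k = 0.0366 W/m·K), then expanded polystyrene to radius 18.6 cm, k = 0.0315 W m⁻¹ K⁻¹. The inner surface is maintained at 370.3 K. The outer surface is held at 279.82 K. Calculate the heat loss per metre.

Q' = 42.2 W/m

Resistance network (inner→outer):
  R'_carbon steel = ln(0.118/0.0954)/(2πk) = 0.2126/(2π·43.8) = 7.725×10^-4 m·K/W
  R'_fibreglass batt = ln(0.147/0.118)/(2πk) = 0.2197/(2π·0.0366) = 0.9556 m·K/W
  R'_expanded polystyrene = ln(0.186/0.147)/(2πk) = 0.2353/(2π·0.0315) = 1.189 m·K/W
ΣR = 7.725×10^-4 + 0.9556 + 1.189 = 2.145 m·K/W
Q' = ΔT/ΣR = (370.3 K − 279.82 K)/2.145 = 42.2 W/m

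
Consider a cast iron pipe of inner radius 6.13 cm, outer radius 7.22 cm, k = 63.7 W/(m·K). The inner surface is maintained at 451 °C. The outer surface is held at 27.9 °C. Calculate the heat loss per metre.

Q' = 2πk·ΔT/ln(r₂/r₁) = 2π × 63.7 × 423.1 / ln(0.0722/0.0613) = 1.03×10^6 W/m

Q' = 1030 kW/m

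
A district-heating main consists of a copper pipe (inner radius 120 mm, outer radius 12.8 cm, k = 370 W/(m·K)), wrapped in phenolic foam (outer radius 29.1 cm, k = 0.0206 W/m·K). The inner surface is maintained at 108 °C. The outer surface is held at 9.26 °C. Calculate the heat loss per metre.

Treat each layer as a resistance in series:
  R'_copper = ln(0.128/0.120)/(2πk) = 0.06454/(2π·370) = 2.776×10^-5 m·K/W
  R'_phenolic foam = ln(0.291/0.128)/(2πk) = 0.8213/(2π·0.0206) = 6.345 m·K/W
ΣR = 2.776×10^-5 + 6.345 = 6.345 m·K/W
Q' = ΔT/ΣR = (108 °C − 9.26 °C)/6.345 = 15.6 W/m

Q' = 15.6 W/m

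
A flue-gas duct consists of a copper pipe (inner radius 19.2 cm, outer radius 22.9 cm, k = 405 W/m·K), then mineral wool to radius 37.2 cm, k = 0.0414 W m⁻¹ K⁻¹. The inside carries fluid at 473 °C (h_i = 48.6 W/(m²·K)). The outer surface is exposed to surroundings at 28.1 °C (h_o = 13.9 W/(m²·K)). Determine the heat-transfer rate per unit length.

Series thermal resistances, inner to outer:
  R'_conv,in = 1/(2πr h) = 1/(2π·0.192·48.6) = 0.01706 m·K/W
  R'_copper = ln(0.229/0.192)/(2πk) = 0.1762/(2π·405) = 6.925×10^-5 m·K/W
  R'_mineral wool = ln(0.372/0.229)/(2πk) = 0.4852/(2π·0.0414) = 1.865 m·K/W
  R'_conv,out = 1/(2πr h) = 1/(2π·0.372·13.9) = 0.03078 m·K/W
ΣR = 0.01706 + 6.925×10^-5 + 1.865 + 0.03078 = 1.913 m·K/W
Q' = ΔT/ΣR = (473 °C − 28.1 °C)/1.913 = 233 W/m

Q' = 233 W/m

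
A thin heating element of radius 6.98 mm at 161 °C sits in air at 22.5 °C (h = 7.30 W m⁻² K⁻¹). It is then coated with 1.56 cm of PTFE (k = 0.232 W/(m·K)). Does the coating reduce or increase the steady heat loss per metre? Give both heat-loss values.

increases: 44.3 → 78.2 W/m

Critical radius for a cylinder: r_cr = k/h = 0.0318 m = 3.18 cm.
Outer radius after coating: r₂ = 0.00698 + 0.0156 = 0.02258 m.
Since r₁ < r_cr and r₂ ≤ r_cr, the coating moves toward the maximum at r_cr — heat loss rises.
Bare: R = 1/(2πr₁h) = 3.124 m·K/W; Q = 138.5/3.124 = 44.3 W/m.
Coated: R = R_cond + R_conv = 1.771 m·K/W; Q = 138.5/1.771 = 78.2 W/m.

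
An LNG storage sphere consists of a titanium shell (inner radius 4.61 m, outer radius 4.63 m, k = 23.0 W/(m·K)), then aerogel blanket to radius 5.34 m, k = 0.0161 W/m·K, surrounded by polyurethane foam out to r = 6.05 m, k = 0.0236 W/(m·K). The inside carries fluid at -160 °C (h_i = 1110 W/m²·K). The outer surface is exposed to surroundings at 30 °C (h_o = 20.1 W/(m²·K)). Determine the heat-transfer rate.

Q = 879 W

Treat each layer as a resistance in series:
  R_conv,in = 1/(4πr²h) = 1/(4π·4.61²·1110) = 3.373×10^-6 K/W
  R_titanium = (1/4.61 − 1/4.63)/(4πk) = 9.370×10^-4/(4π·23.0) = 3.242×10^-6 K/W
  R_aerogel blanket = (1/4.63 − 1/5.34)/(4πk) = 0.02872/(4π·0.0161) = 0.1419 K/W
  R_polyurethane foam = (1/5.34 − 1/6.05)/(4πk) = 0.02198/(4π·0.0236) = 0.07410 K/W
  R_conv,out = 1/(4πr²h) = 1/(4π·6.05²·20.1) = 1.082×10^-4 K/W
ΣR = 3.373×10^-6 + 3.242×10^-6 + 0.1419 + 0.07410 + 1.082×10^-4 = 0.2161 K/W
Q = ΔT/ΣR = (-160 °C − 30 °C)/0.2161 = -879 W
(Negative Q ⇒ heat flows inward; heat gain = 879 W.)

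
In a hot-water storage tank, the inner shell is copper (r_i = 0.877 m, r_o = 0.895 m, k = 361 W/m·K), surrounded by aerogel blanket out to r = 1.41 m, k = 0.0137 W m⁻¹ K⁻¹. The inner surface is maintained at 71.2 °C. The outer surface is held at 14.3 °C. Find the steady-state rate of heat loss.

Series thermal resistances, inner to outer:
  R_copper = (1/0.877 − 1/0.895)/(4πk) = 0.02293/(4π·361) = 5.055×10^-6 K/W
  R_aerogel blanket = (1/0.895 − 1/1.41)/(4πk) = 0.4081/(4π·0.0137) = 2.370 K/W
ΣR = 5.055×10^-6 + 2.370 = 2.370 K/W
Q = ΔT/ΣR = (71.2 °C − 14.3 °C)/2.370 = 24.0 W

Q = 24.0 W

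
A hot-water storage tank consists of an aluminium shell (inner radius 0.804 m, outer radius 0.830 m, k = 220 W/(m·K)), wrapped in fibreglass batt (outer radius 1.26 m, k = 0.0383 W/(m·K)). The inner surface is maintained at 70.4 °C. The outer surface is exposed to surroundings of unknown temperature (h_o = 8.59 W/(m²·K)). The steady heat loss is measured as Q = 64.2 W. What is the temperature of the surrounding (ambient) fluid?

T_out = 15.2 °C

Series resistances:
  R_aluminium = (1/0.804 − 1/0.830)/(4πk) = 0.03896/(4π·220) = 1.409×10^-5 K/W
  R_fibreglass batt = (1/0.830 − 1/1.26)/(4πk) = 0.4112/(4π·0.0383) = 0.8543 K/W
  R_conv,out = 1/(4πr²h) = 1/(4π·1.26²·8.59) = 0.005835 K/W
ΣR = 0.8602 K/W
ΔT = Q·ΣR = 64.2 × 0.8602 = 55.22 K
Heat flows outward, so T_out = T_in − ΔT = 70.4 − 55.22 = 15.2 °C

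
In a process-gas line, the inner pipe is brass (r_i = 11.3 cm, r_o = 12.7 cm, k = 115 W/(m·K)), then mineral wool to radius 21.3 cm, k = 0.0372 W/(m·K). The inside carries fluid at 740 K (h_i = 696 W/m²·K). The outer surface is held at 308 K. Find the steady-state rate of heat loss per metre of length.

Q' = 195 W/m

Treat each layer as a resistance in series:
  R'_conv,in = 1/(2πr h) = 1/(2π·0.113·696) = 0.002024 m·K/W
  R'_brass = ln(0.127/0.113)/(2πk) = 0.1168/(2π·115) = 1.616×10^-4 m·K/W
  R'_mineral wool = ln(0.213/0.127)/(2πk) = 0.5171/(2π·0.0372) = 2.212 m·K/W
ΣR = 0.002024 + 1.616×10^-4 + 2.212 = 2.214 m·K/W
Q' = ΔT/ΣR = (740 K − 308 K)/2.214 = 195 W/m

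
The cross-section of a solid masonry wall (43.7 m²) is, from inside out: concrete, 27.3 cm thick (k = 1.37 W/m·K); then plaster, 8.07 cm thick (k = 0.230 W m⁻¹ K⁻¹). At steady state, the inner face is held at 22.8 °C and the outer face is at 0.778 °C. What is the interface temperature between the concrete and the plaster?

T = 14.8 °C

Resistance network (inner→outer):
  R_concrete = L/(kA) = 0.273/(1.37·43.7) = 0.004560 K/W
  R_plaster = L/(kA) = 0.0807/(0.230·43.7) = 0.008029 K/W
ΣR = 0.004560 + 0.008029 = 0.01259 K/W
Q = ΔT/ΣR = (22.8 °C − 0.778 °C)/0.01259 = 1749 W
From the inner boundary to the concrete/plaster interface, ΣR_partial = 0.004560 K/W.
T_interface = T_in − Q·ΣR_partial = 22.8 °C − (1749)(0.004560) = 14.8 °C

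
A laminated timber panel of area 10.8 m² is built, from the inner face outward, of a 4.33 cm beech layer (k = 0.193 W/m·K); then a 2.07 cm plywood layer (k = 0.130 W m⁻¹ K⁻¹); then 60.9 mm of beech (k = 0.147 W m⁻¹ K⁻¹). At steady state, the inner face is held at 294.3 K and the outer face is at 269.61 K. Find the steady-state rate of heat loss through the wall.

Treat each layer as a resistance in series:
  R_beech = L/(kA) = 0.0433/(0.193·10.8) = 0.02077 K/W
  R_plywood = L/(kA) = 0.0207/(0.130·10.8) = 0.01474 K/W
  R_beech = L/(kA) = 0.0609/(0.147·10.8) = 0.03836 K/W
ΣR = 0.02077 + 0.01474 + 0.03836 = 0.07387 K/W
Q = ΔT/ΣR = (294.3 K − 269.61 K)/0.07387 = 334 W

Q = 334 W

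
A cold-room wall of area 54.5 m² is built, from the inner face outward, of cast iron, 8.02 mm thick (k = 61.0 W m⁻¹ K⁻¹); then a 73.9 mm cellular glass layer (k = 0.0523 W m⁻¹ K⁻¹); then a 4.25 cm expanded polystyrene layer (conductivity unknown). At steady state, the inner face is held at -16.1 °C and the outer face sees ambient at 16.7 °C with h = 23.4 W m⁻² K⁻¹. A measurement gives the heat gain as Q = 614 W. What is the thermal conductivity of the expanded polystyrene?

k = 0.0292 W/m·K

ΣR = ΔT/Q = |-16.1 − 16.7|/614 = 0.05342 K/W
Known resistances:
  R_cast iron = L/(kA) = 0.00802/(61.0·54.5) = 2.412×10^-6 K/W
  R_cellular glass = L/(kA) = 0.0739/(0.0523·54.5) = 0.02593 K/W
  R_conv,out = 1/(hA) = 1/(23.4·54.5) = 7.841×10^-4 K/W
R_expanded polystyrene = ΣR − ΣR_known = 0.05342 − 0.02672 = 0.02670 K/W
L/(kA) = 0.02670 ⇒ k = 0.0425/(0.02670·54.5) = 0.0292 W/m·K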